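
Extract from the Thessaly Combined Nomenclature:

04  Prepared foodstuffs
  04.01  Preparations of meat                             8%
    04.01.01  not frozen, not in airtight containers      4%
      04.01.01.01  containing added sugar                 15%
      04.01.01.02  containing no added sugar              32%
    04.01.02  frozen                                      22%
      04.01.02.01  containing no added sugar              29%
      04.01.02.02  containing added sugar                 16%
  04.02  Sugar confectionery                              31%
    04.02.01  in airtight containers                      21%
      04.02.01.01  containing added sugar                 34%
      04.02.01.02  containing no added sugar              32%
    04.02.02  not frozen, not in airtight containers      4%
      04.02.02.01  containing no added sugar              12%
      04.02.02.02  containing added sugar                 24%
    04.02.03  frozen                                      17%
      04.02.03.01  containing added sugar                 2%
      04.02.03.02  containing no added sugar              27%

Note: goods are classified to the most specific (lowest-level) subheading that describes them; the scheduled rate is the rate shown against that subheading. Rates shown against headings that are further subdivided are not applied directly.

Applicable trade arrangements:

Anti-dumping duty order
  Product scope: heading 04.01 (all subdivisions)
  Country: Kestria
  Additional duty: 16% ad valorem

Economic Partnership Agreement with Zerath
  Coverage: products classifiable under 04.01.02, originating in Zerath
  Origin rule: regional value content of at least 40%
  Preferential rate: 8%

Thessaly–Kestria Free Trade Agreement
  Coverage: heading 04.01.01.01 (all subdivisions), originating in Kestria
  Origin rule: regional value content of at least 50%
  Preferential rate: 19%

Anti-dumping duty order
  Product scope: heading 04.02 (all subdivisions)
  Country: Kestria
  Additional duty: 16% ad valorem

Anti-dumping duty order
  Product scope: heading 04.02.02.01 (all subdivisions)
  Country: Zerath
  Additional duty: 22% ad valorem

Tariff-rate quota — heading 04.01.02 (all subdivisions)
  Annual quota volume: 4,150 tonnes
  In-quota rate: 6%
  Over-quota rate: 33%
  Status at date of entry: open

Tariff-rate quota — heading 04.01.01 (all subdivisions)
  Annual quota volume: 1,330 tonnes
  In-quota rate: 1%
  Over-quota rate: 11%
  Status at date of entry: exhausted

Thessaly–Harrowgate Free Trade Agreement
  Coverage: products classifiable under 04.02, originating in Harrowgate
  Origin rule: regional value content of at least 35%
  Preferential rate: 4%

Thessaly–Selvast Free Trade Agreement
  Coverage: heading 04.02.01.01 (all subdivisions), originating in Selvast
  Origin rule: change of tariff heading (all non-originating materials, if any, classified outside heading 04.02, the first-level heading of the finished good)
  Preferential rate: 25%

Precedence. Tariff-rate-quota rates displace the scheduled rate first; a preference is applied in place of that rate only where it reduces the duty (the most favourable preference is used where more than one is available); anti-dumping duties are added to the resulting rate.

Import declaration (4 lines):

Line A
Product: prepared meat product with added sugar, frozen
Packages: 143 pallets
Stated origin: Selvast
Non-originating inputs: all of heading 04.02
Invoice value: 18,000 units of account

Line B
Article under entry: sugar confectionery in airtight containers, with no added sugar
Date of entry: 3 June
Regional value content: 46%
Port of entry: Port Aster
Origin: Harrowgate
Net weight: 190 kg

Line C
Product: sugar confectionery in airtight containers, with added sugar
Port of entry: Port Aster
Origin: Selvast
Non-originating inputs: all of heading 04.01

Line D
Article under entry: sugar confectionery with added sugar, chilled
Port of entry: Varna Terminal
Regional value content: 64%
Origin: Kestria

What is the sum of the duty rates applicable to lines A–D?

75%

Line A: prepared meat product → 04.01; frozen → 04.01.02; with added sugar → 04.01.02.02. Scheduled 16%. quota on 04.01.02 open → in-quota 6%; Selvast agreement on 04.02.01.01: 04.01.02.02 not covered. → 6%.
Line B: sugar confectionery → 04.02; in airtight containers → 04.02.01; with no added sugar → 04.02.01.02. Scheduled 32%. Harrowgate agreement on 04.02: RVC ≥ 35% → 4% available; preferential 4%. → 4%.
Line C: sugar confectionery → 04.02; in airtight containers → 04.02.01; with added sugar → 04.02.01.01. Scheduled 34%. Selvast agreement on 04.02.01.01: CTH met → 25% available; preferential 25%. → 25%.
Line D: sugar confectionery → 04.02; chilled → 04.02.02; with added sugar → 04.02.02.02. Scheduled 24%. Kestria agreement on 04.01.01.01: 04.02.02.02 not covered; anti-dumping (Kestria, 04.02): +16%; total 24% + 16% = 40%. → 40%.
Sum: 6% + 4% + 25% + 40% = 75%.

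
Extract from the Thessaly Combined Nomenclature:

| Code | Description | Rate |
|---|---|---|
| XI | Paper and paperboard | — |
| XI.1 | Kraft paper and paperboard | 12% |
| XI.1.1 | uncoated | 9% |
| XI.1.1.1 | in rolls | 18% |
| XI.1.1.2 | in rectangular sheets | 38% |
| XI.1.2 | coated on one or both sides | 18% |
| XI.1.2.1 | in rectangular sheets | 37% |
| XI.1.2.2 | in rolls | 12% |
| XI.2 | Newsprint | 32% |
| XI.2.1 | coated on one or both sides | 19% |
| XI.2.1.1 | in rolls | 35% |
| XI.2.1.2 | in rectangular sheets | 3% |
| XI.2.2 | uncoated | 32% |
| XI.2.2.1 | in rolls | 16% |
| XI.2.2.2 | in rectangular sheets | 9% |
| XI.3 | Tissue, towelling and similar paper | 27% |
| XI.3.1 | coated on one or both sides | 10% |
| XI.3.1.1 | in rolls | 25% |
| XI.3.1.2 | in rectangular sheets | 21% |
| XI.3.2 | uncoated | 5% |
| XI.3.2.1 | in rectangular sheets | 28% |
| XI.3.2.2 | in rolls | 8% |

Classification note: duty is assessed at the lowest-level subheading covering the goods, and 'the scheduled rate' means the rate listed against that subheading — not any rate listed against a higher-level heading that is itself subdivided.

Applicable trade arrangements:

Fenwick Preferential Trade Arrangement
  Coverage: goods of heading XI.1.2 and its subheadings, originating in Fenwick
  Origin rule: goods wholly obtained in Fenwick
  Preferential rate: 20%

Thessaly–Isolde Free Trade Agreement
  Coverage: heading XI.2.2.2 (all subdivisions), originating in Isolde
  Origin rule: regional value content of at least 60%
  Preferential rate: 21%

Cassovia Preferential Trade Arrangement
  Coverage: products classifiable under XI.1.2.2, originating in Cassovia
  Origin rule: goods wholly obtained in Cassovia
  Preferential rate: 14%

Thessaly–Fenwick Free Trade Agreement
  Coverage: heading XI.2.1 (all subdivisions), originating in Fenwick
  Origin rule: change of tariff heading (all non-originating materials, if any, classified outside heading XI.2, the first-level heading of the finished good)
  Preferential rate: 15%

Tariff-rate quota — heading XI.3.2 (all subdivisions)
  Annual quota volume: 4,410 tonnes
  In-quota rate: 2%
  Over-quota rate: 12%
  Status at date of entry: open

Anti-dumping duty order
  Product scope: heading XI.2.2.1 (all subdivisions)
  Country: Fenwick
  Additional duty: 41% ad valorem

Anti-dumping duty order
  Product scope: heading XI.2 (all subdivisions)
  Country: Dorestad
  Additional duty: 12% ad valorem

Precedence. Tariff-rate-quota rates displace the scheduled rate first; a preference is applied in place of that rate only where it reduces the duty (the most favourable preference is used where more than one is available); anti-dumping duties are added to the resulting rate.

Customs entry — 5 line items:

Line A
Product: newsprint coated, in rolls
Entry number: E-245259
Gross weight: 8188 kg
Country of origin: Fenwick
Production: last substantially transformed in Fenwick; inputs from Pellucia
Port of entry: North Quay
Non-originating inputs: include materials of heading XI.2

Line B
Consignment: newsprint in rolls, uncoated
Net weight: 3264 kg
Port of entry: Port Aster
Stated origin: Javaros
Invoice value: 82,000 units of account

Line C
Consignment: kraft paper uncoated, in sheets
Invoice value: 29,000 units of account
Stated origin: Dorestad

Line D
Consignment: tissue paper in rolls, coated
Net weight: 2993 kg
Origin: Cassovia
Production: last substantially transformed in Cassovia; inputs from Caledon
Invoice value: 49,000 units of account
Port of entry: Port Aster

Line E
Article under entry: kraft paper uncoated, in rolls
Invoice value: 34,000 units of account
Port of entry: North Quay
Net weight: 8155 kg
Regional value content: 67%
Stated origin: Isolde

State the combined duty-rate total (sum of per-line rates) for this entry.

Line A: newsprint → XI.2; coated → XI.2.1; in rolls → XI.2.1.1. Scheduled 35%. Fenwick agreement on XI.1.2: XI.2.1.1 not covered; Fenwick agreement on XI.2.1: CTH not met. → 35%.
Line B: newsprint → XI.2; uncoated → XI.2.2; in rolls → XI.2.2.1. Scheduled 16%. No special measure applies. → 16%.
Line C: kraft paper → XI.1; uncoated → XI.1.1; in sheets → XI.1.1.2. Scheduled 38%. No special measure applies. → 38%.
Line D: tissue paper → XI.3; coated → XI.3.1; in rolls → XI.3.1.1. Scheduled 25%. Cassovia agreement on XI.1.2.2: XI.3.1.1 not covered. → 25%.
Line E: kraft paper → XI.1; uncoated → XI.1.1; in rolls → XI.1.1.1. Scheduled 18%. Isolde agreement on XI.2.2.2: XI.1.1.1 not covered. → 18%.
Sum: 35% + 16% + 38% + 25% + 18% = 132%.

132%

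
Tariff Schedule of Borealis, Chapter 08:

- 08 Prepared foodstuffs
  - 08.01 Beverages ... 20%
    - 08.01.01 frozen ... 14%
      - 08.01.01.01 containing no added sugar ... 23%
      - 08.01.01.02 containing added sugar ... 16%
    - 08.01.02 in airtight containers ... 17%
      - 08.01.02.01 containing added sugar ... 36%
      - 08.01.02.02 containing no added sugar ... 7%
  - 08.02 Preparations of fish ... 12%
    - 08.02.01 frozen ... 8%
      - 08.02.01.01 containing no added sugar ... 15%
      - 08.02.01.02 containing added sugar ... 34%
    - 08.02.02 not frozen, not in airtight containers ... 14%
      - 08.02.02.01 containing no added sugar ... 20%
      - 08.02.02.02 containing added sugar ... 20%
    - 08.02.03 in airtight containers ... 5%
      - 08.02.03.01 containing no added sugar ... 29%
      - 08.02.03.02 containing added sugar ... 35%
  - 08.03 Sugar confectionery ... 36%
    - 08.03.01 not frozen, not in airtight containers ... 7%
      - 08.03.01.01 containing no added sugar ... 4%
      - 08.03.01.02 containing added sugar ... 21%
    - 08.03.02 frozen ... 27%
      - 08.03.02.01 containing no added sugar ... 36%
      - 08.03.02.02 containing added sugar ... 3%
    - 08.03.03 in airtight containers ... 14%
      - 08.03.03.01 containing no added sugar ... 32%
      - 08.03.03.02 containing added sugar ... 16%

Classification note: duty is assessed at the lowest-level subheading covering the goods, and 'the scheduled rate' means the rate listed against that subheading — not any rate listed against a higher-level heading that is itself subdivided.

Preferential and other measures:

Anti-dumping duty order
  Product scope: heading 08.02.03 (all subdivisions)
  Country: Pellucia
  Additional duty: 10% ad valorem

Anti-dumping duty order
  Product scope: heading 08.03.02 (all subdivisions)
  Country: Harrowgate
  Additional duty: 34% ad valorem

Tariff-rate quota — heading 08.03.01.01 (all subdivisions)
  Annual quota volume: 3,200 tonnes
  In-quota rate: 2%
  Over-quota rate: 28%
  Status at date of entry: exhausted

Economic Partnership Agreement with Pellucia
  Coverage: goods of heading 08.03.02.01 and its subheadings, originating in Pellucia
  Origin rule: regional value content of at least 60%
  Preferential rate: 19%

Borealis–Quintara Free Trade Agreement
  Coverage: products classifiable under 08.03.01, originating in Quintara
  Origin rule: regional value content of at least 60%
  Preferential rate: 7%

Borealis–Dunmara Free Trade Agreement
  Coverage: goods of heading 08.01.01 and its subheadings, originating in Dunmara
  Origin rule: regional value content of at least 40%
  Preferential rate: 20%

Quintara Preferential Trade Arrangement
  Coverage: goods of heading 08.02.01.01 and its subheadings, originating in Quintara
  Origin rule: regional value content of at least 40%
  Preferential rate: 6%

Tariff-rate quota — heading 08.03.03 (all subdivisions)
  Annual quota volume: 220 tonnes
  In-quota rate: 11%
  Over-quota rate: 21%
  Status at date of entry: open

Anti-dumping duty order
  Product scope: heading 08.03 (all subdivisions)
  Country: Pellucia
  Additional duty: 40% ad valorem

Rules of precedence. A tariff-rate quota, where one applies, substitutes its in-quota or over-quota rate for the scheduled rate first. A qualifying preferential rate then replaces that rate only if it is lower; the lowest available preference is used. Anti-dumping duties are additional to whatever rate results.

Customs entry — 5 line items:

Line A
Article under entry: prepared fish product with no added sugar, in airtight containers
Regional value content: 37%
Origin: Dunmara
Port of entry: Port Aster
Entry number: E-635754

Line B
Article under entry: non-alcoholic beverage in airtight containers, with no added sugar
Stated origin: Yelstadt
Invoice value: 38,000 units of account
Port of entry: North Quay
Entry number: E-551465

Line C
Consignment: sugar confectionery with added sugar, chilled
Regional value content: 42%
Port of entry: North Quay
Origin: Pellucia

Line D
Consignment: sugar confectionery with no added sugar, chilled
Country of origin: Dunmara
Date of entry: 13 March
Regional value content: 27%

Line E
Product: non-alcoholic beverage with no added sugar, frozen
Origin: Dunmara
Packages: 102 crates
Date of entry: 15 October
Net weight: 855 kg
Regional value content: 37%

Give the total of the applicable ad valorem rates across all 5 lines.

Line A: prepared fish product → 08.02; in airtight containers → 08.02.03; with no added sugar → 08.02.03.01. Scheduled 29%. Dunmara agreement on 08.01.01: 08.02.03.01 not covered. → 29%.
Line B: non-alcoholic beverage → 08.01; in airtight containers → 08.01.02; with no added sugar → 08.01.02.02. Scheduled 7%. No special measure applies. → 7%.
Line C: sugar confectionery → 08.03; chilled → 08.03.01; with added sugar → 08.03.01.02. Scheduled 21%. Pellucia agreement on 08.03.02.01: 08.03.01.02 not covered; anti-dumping (Pellucia, 08.03): +40%; total 21% + 40% = 61%. → 61%.
Line D: sugar confectionery → 08.03; chilled → 08.03.01; with no added sugar → 08.03.01.01. Scheduled 4%. quota on 08.03.01.01 exhausted → over-quota 28%; Dunmara agreement on 08.01.01: 08.03.01.01 not covered. → 28%.
Line E: non-alcoholic beverage → 08.01; frozen → 08.01.01; with no added sugar → 08.01.01.01. Scheduled 23%. Dunmara agreement on 08.01.01: RVC < 40%. → 23%.
Sum: 29% + 7% + 61% + 28% + 23% = 148%.

148%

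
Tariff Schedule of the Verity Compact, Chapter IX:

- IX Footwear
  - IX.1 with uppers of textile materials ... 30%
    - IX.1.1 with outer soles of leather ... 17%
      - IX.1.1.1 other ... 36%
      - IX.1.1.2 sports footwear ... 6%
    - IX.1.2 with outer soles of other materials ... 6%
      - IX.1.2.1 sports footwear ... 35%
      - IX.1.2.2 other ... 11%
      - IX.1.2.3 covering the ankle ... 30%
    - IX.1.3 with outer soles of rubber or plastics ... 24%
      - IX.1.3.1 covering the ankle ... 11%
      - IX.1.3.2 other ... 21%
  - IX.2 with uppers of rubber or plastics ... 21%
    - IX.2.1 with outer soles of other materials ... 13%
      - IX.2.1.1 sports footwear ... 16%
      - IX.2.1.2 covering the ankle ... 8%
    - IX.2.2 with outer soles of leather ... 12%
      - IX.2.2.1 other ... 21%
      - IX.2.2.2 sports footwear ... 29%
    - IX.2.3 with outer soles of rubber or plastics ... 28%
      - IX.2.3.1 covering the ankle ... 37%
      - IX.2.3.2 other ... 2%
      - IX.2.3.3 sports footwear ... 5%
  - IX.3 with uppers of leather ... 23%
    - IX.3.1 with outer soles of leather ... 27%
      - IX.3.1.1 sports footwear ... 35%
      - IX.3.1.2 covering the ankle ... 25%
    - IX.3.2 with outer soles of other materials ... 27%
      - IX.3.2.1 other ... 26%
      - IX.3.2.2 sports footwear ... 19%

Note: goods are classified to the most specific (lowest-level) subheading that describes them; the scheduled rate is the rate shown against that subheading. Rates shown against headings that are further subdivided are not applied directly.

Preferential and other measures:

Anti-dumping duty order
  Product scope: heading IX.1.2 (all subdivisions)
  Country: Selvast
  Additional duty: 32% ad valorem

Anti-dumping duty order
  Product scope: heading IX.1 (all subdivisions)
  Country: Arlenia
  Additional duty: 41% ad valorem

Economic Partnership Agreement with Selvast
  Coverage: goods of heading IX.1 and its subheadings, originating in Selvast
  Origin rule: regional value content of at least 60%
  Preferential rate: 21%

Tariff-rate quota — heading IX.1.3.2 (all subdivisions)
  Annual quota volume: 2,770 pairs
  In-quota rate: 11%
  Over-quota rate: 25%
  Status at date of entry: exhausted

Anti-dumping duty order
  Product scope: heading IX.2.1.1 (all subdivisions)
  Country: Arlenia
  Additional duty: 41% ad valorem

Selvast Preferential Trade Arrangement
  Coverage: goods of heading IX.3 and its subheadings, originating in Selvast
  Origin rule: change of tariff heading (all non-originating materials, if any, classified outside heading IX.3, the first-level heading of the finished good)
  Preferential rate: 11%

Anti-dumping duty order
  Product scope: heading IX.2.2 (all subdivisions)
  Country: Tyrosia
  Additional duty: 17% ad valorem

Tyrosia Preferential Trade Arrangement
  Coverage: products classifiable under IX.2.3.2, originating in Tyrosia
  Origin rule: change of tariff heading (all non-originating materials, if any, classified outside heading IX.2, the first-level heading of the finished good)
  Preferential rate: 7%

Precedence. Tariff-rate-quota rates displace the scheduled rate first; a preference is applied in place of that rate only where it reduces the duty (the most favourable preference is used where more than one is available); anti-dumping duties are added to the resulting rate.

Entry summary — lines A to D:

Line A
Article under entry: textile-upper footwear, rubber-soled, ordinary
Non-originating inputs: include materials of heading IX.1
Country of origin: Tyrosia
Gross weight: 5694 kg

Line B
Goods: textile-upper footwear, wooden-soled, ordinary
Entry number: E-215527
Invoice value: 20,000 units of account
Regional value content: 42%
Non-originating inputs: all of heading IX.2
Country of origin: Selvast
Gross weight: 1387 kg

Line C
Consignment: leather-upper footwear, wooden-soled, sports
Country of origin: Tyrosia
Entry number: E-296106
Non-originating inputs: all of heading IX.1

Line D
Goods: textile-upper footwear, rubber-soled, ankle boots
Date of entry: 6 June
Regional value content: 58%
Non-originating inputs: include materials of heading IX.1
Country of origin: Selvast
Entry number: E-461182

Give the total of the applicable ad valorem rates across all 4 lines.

Line A: textile-upper → IX.1; rubber-soled → IX.1.3; ordinary → IX.1.3.2. Scheduled 21%. quota on IX.1.3.2 exhausted → over-quota 25%; Tyrosia agreement on IX.2.3.2: IX.1.3.2 not covered. → 25%.
Line B: textile-upper → IX.1; wooden-soled → IX.1.2; ordinary → IX.1.2.2. Scheduled 11%. Selvast agreement on IX.1: RVC < 60%; Selvast agreement on IX.3: IX.1.2.2 not covered; anti-dumping (Selvast, IX.1.2): +32%; total 11% + 32% = 43%. → 43%.
Line C: leather-upper → IX.3; wooden-soled → IX.3.2; sports → IX.3.2.2. Scheduled 19%. Tyrosia agreement on IX.2.3.2: IX.3.2.2 not covered. → 19%.
Line D: textile-upper → IX.1; rubber-soled → IX.1.3; ankle boots → IX.1.3.1. Scheduled 11%. Selvast agreement on IX.1: RVC < 60%; Selvast agreement on IX.3: IX.1.3.1 not covered. → 11%.
Sum: 25% + 43% + 19% + 11% = 98%.

98%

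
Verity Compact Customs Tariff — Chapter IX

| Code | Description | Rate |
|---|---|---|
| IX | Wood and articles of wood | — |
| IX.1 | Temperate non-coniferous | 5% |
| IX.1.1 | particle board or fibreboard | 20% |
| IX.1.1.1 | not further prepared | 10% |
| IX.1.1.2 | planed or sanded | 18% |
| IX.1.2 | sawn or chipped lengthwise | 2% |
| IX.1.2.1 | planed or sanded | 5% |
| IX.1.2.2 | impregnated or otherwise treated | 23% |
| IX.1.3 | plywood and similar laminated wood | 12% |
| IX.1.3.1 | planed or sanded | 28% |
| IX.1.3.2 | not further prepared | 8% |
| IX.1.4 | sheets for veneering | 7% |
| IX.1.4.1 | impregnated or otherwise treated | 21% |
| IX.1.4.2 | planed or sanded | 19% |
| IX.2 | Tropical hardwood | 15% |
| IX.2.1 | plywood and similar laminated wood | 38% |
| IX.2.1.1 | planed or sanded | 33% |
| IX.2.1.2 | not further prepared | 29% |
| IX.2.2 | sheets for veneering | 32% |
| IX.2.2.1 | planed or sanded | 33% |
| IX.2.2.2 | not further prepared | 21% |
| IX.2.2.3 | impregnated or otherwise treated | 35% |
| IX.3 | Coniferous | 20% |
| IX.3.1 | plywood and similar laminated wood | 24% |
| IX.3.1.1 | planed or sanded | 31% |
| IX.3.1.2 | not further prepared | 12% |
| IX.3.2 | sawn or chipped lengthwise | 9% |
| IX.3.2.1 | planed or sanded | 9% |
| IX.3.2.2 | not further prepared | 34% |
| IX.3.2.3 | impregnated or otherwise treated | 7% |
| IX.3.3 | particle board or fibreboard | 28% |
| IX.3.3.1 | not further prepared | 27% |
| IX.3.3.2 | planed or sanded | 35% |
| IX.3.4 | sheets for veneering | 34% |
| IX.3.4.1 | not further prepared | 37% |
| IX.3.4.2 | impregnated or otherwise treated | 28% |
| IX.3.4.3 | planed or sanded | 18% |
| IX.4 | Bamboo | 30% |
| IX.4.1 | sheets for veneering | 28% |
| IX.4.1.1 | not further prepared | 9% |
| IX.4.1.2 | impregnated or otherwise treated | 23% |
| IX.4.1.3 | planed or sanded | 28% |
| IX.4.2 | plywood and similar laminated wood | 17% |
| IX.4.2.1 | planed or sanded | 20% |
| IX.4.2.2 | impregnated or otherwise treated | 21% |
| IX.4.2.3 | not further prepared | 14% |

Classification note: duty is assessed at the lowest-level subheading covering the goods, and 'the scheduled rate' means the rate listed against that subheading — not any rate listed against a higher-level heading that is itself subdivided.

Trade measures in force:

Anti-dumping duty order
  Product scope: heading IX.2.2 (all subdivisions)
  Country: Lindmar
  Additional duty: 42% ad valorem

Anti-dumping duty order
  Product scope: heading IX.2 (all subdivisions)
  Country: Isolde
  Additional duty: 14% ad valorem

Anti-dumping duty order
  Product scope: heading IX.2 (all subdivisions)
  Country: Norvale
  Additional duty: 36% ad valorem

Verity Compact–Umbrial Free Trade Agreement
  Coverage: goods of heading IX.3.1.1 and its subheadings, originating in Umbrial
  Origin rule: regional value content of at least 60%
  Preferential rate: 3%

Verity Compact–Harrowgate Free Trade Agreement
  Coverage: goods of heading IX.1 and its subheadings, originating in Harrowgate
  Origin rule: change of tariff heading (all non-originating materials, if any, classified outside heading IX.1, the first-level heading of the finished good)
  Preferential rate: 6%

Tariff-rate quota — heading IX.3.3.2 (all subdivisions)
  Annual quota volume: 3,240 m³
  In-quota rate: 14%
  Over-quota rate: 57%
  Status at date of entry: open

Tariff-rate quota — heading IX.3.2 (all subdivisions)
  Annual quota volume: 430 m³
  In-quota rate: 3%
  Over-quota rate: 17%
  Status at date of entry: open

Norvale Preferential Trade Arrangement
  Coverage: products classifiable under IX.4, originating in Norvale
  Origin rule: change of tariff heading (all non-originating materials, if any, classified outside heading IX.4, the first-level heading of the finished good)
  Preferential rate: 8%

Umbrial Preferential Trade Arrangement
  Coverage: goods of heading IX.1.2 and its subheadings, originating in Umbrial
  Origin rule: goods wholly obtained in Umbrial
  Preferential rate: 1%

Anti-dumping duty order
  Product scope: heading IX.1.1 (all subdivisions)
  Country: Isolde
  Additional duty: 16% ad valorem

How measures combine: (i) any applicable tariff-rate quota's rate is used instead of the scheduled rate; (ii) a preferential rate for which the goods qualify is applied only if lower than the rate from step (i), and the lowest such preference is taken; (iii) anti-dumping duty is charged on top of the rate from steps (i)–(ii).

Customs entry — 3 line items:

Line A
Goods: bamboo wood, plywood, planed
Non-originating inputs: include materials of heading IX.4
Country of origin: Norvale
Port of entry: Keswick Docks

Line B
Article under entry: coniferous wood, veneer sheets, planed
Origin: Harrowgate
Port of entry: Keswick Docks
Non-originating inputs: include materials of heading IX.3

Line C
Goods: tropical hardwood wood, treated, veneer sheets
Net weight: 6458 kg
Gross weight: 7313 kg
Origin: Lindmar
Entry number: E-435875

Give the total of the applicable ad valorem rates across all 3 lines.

115%

Line A: bamboo → IX.4; plywood → IX.4.2; planed → IX.4.2.1. Scheduled 20%. Norvale agreement on IX.4: CTH not met. → 20%.
Line B: coniferous → IX.3; veneer sheets → IX.3.4; planed → IX.3.4.3. Scheduled 18%. Harrowgate agreement on IX.1: IX.3.4.3 not covered. → 18%.
Line C: tropical hardwood → IX.2; veneer sheets → IX.2.2; treated → IX.2.2.3. Scheduled 35%. anti-dumping (Lindmar, IX.2.2): +42%; total 35% + 42% = 77%. → 77%.
Sum: 20% + 18% + 77% = 115%.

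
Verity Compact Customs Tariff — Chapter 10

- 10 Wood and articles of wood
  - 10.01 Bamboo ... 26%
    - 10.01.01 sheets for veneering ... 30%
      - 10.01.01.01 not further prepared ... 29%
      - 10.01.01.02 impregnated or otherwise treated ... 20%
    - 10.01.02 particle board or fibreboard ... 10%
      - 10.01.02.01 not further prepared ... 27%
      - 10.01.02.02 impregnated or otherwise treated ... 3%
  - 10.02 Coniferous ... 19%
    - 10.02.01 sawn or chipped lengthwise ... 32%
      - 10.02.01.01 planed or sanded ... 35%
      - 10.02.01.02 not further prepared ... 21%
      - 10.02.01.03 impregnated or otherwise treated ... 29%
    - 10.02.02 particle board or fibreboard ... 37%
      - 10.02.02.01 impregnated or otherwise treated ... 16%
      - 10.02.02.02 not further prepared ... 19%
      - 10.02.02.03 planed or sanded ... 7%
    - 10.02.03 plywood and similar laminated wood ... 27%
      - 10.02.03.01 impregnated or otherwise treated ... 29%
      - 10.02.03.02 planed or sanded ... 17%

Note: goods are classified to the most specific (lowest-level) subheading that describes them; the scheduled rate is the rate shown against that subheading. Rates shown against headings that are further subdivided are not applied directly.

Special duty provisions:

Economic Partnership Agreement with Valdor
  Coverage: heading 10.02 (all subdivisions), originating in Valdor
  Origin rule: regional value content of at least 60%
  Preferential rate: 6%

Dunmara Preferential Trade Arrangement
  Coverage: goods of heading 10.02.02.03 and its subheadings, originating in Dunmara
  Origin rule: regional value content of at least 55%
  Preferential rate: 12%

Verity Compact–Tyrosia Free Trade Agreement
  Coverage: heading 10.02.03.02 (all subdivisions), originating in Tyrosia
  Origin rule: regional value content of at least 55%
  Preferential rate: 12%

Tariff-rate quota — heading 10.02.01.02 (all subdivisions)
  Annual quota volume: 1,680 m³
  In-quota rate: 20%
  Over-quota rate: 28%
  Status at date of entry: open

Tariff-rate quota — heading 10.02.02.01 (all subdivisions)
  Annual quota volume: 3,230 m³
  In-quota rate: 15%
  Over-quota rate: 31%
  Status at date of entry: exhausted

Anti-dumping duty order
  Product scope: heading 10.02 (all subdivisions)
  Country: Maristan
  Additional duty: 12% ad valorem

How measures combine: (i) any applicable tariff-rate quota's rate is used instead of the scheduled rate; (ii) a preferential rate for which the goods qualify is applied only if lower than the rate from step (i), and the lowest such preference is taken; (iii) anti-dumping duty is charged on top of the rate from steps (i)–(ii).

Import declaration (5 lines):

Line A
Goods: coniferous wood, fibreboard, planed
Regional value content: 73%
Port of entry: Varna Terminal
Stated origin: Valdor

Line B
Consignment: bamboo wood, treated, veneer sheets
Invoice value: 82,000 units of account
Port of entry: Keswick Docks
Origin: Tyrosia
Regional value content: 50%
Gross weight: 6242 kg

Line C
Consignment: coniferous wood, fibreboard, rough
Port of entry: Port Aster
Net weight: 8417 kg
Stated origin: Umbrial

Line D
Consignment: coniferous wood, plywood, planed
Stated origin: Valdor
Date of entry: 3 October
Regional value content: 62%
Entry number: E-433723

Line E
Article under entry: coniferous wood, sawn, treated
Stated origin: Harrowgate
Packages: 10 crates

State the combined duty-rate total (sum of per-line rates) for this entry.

Line A: coniferous → 10.02; fibreboard → 10.02.02; planed → 10.02.02.03. Scheduled 7%. Valdor agreement on 10.02: RVC ≥ 60% → 6% available; preferential 6%. → 6%.
Line B: bamboo → 10.01; veneer sheets → 10.01.01; treated → 10.01.01.02. Scheduled 20%. Tyrosia agreement on 10.02.03.02: 10.01.01.02 not covered. → 20%.
Line C: coniferous → 10.02; fibreboard → 10.02.02; rough → 10.02.02.02. Scheduled 19%. No special measure applies. → 19%.
Line D: coniferous → 10.02; plywood → 10.02.03; planed → 10.02.03.02. Scheduled 17%. Valdor agreement on 10.02: RVC ≥ 60% → 6% available; preferential 6%. → 6%.
Line E: coniferous → 10.02; sawn → 10.02.01; treated → 10.02.01.03. Scheduled 29%. No special measure applies. → 29%.
Sum: 6% + 20% + 19% + 6% + 29% = 80%.

80%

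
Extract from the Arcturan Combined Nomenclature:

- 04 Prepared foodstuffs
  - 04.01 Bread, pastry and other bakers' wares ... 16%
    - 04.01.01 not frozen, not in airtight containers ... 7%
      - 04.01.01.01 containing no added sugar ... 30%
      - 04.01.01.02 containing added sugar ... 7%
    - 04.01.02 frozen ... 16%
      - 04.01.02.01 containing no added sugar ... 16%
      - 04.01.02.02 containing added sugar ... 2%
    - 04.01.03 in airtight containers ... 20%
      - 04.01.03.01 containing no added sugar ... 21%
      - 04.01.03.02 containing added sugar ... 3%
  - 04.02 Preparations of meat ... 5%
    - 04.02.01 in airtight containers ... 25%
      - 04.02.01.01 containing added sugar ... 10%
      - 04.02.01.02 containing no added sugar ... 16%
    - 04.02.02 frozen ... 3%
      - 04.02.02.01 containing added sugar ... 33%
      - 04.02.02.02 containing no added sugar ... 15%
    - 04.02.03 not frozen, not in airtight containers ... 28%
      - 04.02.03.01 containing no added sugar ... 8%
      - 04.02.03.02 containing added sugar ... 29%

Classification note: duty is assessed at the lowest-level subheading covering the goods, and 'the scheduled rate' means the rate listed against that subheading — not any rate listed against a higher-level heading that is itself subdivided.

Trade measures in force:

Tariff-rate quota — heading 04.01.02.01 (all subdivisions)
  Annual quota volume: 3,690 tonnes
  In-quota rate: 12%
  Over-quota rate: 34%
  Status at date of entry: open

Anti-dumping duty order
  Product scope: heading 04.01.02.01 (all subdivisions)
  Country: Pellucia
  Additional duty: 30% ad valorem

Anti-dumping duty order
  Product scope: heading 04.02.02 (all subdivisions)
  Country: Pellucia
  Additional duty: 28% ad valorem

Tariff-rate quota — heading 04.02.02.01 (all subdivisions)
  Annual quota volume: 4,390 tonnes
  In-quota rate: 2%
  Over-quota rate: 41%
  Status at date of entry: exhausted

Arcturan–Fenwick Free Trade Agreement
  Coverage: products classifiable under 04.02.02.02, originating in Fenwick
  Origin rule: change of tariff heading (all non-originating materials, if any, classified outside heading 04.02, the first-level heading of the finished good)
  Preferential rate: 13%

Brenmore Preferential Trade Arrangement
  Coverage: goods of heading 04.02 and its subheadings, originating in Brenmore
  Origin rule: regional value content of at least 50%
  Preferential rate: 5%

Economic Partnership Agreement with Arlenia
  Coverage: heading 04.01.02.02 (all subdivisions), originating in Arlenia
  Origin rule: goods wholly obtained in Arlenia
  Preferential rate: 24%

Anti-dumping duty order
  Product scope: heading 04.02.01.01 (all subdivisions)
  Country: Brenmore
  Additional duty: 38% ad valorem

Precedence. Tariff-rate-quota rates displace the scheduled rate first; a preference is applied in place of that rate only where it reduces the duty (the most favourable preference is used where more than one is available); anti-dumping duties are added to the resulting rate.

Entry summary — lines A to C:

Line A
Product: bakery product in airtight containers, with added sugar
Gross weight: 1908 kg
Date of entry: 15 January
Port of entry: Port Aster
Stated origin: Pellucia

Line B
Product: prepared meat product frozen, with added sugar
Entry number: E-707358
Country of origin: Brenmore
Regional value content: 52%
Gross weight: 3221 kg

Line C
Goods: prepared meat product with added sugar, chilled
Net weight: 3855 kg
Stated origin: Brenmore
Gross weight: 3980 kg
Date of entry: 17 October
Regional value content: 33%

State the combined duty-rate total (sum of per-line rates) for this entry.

Line A: bakery product → 04.01; in airtight containers → 04.01.03; with added sugar → 04.01.03.02. Scheduled 3%. No special measure applies. → 3%.
Line B: prepared meat product → 04.02; frozen → 04.02.02; with added sugar → 04.02.02.01. Scheduled 33%. quota on 04.02.02.01 exhausted → over-quota 41%; Brenmore agreement on 04.02: RVC ≥ 50% → 5% available; preferential 5%. → 5%.
Line C: prepared meat product → 04.02; chilled → 04.02.03; with added sugar → 04.02.03.02. Scheduled 29%. Brenmore agreement on 04.02: RVC < 50%. → 29%.
Sum: 3% + 5% + 29% = 37%.

37%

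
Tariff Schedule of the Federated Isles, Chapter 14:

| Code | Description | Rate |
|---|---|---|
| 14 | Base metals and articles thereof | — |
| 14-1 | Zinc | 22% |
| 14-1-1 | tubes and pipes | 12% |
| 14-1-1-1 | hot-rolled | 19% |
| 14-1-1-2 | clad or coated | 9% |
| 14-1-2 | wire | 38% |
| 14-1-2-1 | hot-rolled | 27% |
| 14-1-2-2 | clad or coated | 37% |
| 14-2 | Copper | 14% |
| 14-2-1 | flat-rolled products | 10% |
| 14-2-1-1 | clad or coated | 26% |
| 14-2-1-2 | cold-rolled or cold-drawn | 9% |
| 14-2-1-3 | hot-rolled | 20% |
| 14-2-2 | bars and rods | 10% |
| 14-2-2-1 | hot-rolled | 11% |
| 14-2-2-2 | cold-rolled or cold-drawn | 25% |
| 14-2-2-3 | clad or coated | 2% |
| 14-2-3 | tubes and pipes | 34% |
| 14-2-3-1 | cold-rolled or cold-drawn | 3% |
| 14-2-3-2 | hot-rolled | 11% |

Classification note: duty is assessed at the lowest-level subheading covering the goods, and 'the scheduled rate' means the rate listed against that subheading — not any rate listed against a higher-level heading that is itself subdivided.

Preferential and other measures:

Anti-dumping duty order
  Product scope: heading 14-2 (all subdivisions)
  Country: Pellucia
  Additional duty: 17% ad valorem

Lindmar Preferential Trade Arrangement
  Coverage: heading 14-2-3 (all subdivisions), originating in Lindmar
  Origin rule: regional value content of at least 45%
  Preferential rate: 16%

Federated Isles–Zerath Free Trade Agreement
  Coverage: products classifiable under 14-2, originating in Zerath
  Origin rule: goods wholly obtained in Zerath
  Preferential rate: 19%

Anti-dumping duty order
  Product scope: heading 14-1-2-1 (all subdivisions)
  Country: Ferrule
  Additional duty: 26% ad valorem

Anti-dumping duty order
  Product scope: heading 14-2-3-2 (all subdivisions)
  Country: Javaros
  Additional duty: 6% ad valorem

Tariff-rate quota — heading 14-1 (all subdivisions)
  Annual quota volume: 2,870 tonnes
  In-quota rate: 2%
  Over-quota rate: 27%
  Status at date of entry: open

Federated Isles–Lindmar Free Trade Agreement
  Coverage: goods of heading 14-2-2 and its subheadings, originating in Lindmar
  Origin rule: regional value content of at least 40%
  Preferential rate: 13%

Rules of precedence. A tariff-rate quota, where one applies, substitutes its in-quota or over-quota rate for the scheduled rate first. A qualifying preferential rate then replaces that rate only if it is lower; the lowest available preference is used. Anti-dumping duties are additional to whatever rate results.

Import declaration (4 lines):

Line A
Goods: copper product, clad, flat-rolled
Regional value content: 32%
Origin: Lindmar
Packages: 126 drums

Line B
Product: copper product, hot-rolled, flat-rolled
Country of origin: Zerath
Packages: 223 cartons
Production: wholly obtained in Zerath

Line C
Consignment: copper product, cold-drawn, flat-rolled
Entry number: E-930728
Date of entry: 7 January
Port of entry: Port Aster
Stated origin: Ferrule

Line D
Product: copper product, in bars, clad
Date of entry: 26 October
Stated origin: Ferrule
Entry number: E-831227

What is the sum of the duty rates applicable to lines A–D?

56%

Line A: copper → 14-2; flat-rolled → 14-2-1; clad → 14-2-1-1. Scheduled 26%. Lindmar agreement on 14-2-3: 14-2-1-1 not covered; Lindmar agreement on 14-2-2: 14-2-1-1 not covered. → 26%.
Line B: copper → 14-2; flat-rolled → 14-2-1; hot-rolled → 14-2-1-3. Scheduled 20%. Zerath agreement on 14-2: wholly obtained → 19% available; preferential 19%. → 19%.
Line C: copper → 14-2; flat-rolled → 14-2-1; cold-drawn → 14-2-1-2. Scheduled 9%. No special measure applies. → 9%.
Line D: copper → 14-2; in bars → 14-2-2; clad → 14-2-2-3. Scheduled 2%. No special measure applies. → 2%.
Sum: 26% + 19% + 9% + 2% = 56%.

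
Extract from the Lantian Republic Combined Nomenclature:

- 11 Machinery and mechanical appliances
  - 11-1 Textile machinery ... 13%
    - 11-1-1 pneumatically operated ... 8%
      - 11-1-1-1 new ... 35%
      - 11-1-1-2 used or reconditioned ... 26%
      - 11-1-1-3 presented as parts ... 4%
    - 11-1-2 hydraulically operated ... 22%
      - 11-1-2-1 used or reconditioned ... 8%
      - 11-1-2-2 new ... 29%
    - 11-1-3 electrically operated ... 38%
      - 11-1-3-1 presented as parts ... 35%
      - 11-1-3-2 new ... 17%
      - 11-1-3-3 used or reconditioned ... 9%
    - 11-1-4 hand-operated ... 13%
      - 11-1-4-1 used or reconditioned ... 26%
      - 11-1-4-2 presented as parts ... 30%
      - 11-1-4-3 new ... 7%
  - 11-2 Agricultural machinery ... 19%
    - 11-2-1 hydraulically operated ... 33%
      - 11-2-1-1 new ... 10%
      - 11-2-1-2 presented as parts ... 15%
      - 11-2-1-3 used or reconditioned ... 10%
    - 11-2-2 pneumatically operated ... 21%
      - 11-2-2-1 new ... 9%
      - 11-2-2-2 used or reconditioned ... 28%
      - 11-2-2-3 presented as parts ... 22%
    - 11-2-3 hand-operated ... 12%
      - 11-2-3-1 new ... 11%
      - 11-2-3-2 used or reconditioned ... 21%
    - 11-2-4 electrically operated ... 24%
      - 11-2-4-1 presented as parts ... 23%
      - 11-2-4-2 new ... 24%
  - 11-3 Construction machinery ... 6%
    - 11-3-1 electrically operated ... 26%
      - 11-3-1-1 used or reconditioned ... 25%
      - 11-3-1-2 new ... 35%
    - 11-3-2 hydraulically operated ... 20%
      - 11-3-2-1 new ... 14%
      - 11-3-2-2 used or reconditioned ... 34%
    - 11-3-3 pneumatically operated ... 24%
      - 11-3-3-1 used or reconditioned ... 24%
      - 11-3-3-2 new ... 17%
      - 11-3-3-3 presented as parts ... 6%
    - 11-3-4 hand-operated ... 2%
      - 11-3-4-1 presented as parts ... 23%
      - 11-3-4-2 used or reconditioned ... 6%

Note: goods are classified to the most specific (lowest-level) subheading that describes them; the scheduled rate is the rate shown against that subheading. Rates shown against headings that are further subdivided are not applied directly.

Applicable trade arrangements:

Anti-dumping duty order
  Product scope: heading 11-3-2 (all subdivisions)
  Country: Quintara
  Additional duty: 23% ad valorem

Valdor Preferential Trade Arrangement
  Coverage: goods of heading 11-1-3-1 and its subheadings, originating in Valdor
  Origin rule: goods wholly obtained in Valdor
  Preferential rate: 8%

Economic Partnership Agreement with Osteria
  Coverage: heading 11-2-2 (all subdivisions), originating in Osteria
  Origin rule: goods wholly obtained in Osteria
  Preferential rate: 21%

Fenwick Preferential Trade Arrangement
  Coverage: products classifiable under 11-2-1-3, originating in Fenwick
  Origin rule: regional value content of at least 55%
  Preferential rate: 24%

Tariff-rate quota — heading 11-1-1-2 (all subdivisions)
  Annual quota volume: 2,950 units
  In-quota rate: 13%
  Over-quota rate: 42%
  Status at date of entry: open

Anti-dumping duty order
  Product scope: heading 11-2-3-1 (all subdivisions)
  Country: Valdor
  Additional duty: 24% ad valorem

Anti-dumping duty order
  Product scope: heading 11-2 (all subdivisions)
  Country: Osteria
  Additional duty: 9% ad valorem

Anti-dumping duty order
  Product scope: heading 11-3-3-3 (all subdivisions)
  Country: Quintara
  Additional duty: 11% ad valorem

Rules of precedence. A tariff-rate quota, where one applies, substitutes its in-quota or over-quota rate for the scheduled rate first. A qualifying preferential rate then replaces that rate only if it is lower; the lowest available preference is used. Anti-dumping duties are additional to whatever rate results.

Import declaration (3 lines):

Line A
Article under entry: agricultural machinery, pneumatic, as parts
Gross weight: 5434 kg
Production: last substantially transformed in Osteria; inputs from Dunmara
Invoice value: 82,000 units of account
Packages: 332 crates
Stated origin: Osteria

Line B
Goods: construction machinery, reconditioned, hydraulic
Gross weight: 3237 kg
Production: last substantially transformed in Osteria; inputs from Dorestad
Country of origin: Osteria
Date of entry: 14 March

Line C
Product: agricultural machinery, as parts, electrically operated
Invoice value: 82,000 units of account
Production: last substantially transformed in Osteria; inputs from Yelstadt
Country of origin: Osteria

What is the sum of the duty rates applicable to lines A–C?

Line A: agricultural → 11-2; pneumatic → 11-2-2; as parts → 11-2-2-3. Scheduled 22%. Osteria agreement on 11-2-2: not wholly obtained; anti-dumping (Osteria, 11-2): +9%; total 22% + 9% = 31%. → 31%.
Line B: construction → 11-3; hydraulic → 11-3-2; reconditioned → 11-3-2-2. Scheduled 34%. Osteria agreement on 11-2-2: 11-3-2-2 not covered. → 34%.
Line C: agricultural → 11-2; electrically operated → 11-2-4; as parts → 11-2-4-1. Scheduled 23%. Osteria agreement on 11-2-2: 11-2-4-1 not covered; anti-dumping (Osteria, 11-2): +9%; total 23% + 9% = 32%. → 32%.
Sum: 31% + 34% + 32% = 97%.

97%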